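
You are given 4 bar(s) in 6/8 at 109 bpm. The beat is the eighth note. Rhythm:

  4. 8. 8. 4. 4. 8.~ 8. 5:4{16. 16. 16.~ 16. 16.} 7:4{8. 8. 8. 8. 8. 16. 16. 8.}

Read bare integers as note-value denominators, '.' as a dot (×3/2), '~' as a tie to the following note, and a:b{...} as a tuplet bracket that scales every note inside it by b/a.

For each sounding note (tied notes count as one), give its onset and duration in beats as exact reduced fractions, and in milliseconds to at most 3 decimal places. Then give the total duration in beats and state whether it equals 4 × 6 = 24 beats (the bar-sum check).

1) 0.0ms=0b +1651.376ms=3b
2) 1651.376ms=3b +825.688ms=3/2b
3) 2477.064ms=9/2b +825.688ms=3/2b
4) 3302.752ms=6b +1651.376ms=3b
5) 4954.128ms=9b +1651.376ms=3b
6) 6605.505ms=12b +1651.376ms=3b
7) 8256.881ms=15b +330.275ms=3/5b
8) 8587.156ms=78/5b +330.275ms=3/5b
9) 8917.431ms=81/5b +660.55ms=6/5b
10) 9577.982ms=87/5b +330.275ms=3/5b
11) 9908.257ms=18b +471.822ms=6/7b
12) 10380.079ms=132/7b +471.822ms=6/7b
13) 10851.9ms=138/7b +471.822ms=6/7b
14) 11323.722ms=144/7b +471.822ms=6/7b
15) 11795.544ms=150/7b +471.822ms=6/7b
16) 12267.366ms=156/7b +235.911ms=3/7b
17) 12503.277ms=159/7b +235.911ms=3/7b
18) 12739.187ms=162/7b +471.822ms=6/7b
Σ=24b of 24 (109bpm 6/8) — PASS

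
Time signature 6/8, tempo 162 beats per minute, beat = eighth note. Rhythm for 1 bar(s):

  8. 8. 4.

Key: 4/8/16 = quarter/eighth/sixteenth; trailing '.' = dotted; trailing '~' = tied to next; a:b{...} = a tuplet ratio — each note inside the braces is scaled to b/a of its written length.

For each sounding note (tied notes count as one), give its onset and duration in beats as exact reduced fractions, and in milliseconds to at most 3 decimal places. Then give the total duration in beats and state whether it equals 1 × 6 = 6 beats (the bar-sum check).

1) 0.0ms=0b +555.556ms=3/2b
2) 555.556ms=3/2b +555.556ms=3/2b
3) 1111.111ms=3b +1111.111ms=3b
Σ=6b of 6 (162bpm 6/8) — PASS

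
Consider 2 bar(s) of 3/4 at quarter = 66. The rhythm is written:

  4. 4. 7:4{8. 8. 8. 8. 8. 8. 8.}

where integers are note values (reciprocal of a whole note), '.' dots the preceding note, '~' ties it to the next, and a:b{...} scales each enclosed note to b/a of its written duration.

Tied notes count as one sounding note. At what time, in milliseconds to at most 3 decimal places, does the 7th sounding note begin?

1. 0.0ms @ 0 + 1363.636ms (3/2)
2. 1363.636ms @ 3/2 + 1363.636ms (3/2)
3. 2727.273ms @ 3 + 389.61ms (3/7)
4. 3116.883ms @ 24/7 + 389.61ms (3/7)
5. 3506.494ms @ 27/7 + 389.61ms (3/7)
6. 3896.104ms @ 30/7 + 389.61ms (3/7)
7. 4285.714ms @ 33/7 + 389.61ms (3/7)
8. 4675.325ms @ 36/7 + 389.61ms (3/7)
9. 5064.935ms @ 39/7 + 389.61ms (3/7)

note 7 onset = 33/7b = 4285.714ms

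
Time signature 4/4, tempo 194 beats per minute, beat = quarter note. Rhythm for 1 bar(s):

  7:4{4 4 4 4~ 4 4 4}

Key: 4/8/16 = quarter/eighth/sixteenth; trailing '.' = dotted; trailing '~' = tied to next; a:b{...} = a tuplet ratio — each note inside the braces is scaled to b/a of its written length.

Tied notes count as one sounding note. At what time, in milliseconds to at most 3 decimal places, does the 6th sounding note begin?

note 6 onset = 24/7b = 1060.383ms

1. 0.0ms @ 0 + 176.73ms (4/7)
2. 176.73ms @ 4/7 + 176.73ms (4/7)
3. 353.461ms @ 8/7 + 176.73ms (4/7)
4. 530.191ms @ 12/7 + 353.461ms (8/7)
5. 883.652ms @ 20/7 + 176.73ms (4/7)
6. 1060.383ms @ 24/7 + 176.73ms (4/7)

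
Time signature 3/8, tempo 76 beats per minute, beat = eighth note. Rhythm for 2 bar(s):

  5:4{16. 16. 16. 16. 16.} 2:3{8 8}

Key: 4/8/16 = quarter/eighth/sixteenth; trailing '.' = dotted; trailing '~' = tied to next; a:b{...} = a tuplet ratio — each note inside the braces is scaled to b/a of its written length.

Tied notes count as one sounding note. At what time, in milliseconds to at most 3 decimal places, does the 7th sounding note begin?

1. 0.0ms @ 0 + 473.684ms (3/5)
2. 473.684ms @ 3/5 + 473.684ms (3/5)
3. 947.368ms @ 6/5 + 473.684ms (3/5)
4. 1421.053ms @ 9/5 + 473.684ms (3/5)
5. 1894.737ms @ 12/5 + 473.684ms (3/5)
6. 2368.421ms @ 3 + 1184.211ms (3/2)
7. 3552.632ms @ 9/2 + 1184.211ms (3/2)

note 7 onset = 9/2b = 3552.632ms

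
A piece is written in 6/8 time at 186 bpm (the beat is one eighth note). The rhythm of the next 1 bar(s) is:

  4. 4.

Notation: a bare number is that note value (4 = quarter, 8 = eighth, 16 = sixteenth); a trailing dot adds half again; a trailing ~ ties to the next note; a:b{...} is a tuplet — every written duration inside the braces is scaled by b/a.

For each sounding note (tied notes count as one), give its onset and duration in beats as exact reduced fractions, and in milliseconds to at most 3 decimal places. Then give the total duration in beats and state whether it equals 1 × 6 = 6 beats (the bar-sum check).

1) 0.0ms=0b +967.742ms=3b
2) 967.742ms=3b +967.742ms=3b
Σ=6b of 6 (186bpm 6/8) — PASS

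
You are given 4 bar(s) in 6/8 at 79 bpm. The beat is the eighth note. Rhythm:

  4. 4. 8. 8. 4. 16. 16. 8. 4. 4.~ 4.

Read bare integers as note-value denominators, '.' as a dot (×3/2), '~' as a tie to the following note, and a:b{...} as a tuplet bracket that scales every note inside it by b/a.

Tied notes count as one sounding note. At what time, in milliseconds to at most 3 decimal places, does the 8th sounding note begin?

note 8 onset = 27/2b = 10253.165ms

1. 0.0ms @ 0 + 2278.481ms (3)
2. 2278.481ms @ 3 + 2278.481ms (3)
3. 4556.962ms @ 6 + 1139.241ms (3/2)
4. 5696.203ms @ 15/2 + 1139.241ms (3/2)
5. 6835.443ms @ 9 + 2278.481ms (3)
6. 9113.924ms @ 12 + 569.62ms (3/4)
7. 9683.544ms @ 51/4 + 569.62ms (3/4)
8. 10253.165ms @ 27/2 + 1139.241ms (3/2)
9. 11392.405ms @ 15 + 2278.481ms (3)
10. 13670.886ms @ 18 + 4556.962ms (6)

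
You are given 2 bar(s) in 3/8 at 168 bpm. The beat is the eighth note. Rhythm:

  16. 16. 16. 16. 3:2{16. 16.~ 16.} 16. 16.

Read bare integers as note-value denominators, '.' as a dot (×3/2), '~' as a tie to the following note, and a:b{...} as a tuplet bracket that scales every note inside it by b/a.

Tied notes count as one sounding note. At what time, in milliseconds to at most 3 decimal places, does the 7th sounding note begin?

note 7 onset = 9/2b = 1607.143ms

1. 0.0ms @ 0 + 267.857ms (3/4)
2. 267.857ms @ 3/4 + 267.857ms (3/4)
3. 535.714ms @ 3/2 + 267.857ms (3/4)
4. 803.571ms @ 9/4 + 267.857ms (3/4)
5. 1071.429ms @ 3 + 178.571ms (1/2)
6. 1250.0ms @ 7/2 + 357.143ms (1)
7. 1607.143ms @ 9/2 + 267.857ms (3/4)
8. 1875.0ms @ 21/4 + 267.857ms (3/4)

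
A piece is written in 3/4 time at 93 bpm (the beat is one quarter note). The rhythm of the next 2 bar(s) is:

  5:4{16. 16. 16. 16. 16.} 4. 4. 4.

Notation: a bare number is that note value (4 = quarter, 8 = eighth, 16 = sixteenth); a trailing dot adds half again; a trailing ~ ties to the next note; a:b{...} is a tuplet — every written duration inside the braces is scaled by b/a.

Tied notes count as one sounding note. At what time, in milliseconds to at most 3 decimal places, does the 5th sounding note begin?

note 5 onset = 6/5b = 774.194ms

1. 0.0ms @ 0 + 193.548ms (3/10)
2. 193.548ms @ 3/10 + 193.548ms (3/10)
3. 387.097ms @ 3/5 + 193.548ms (3/10)
4. 580.645ms @ 9/10 + 193.548ms (3/10)
5. 774.194ms @ 6/5 + 193.548ms (3/10)
6. 967.742ms @ 3/2 + 967.742ms (3/2)
7. 1935.484ms @ 3 + 967.742ms (3/2)
8. 2903.226ms @ 9/2 + 967.742ms (3/2)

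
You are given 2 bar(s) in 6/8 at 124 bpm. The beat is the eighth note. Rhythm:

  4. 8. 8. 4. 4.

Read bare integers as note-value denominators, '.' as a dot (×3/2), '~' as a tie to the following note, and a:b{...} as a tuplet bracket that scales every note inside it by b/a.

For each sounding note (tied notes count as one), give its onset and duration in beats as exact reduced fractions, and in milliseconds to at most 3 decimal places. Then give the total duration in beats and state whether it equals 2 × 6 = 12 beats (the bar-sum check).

1) 0.0ms=0b +1451.613ms=3b
2) 1451.613ms=3b +725.806ms=3/2b
3) 2177.419ms=9/2b +725.806ms=3/2b
4) 2903.226ms=6b +1451.613ms=3b
5) 4354.839ms=9b +1451.613ms=3b
Σ=12b of 12 (124bpm 6/8) — PASS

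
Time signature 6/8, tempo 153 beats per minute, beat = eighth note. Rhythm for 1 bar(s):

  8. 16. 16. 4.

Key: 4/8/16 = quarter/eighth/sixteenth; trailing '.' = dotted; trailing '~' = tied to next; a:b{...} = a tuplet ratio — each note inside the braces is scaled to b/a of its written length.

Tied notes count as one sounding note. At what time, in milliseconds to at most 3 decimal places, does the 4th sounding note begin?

note 4 onset = 3b = 1176.471ms

1. 0.0ms @ 0 + 588.235ms (3/2)
2. 588.235ms @ 3/2 + 294.118ms (3/4)
3. 882.353ms @ 9/4 + 294.118ms (3/4)
4. 1176.471ms @ 3 + 1176.471ms (3)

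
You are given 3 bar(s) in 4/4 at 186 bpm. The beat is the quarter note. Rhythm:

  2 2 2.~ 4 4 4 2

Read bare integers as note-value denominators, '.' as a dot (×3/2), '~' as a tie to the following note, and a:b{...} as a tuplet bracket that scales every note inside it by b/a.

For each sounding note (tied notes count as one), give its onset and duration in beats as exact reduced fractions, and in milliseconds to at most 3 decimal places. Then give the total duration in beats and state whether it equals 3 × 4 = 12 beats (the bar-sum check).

1) 0.0ms=0b +645.161ms=2b
2) 645.161ms=2b +645.161ms=2b
3) 1290.323ms=4b +1290.323ms=4b
4) 2580.645ms=8b +322.581ms=1b
5) 2903.226ms=9b +322.581ms=1b
6) 3225.806ms=10b +645.161ms=2b
Σ=12b of 12 (186bpm 4/4) — PASS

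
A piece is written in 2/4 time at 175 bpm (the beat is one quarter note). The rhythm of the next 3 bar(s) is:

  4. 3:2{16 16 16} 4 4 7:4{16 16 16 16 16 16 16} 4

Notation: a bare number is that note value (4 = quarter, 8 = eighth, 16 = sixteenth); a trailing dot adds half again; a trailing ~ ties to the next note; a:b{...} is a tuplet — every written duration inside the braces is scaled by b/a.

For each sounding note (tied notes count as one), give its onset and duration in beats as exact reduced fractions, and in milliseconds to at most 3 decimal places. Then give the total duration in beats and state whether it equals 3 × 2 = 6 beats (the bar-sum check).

1) 0.0ms=0b +514.286ms=3/2b
2) 514.286ms=3/2b +57.143ms=1/6b
3) 571.429ms=5/3b +57.143ms=1/6b
4) 628.571ms=11/6b +57.143ms=1/6b
5) 685.714ms=2b +342.857ms=1b
6) 1028.571ms=3b +342.857ms=1b
7) 1371.429ms=4b +48.98ms=1/7b
8) 1420.408ms=29/7b +48.98ms=1/7b
9) 1469.388ms=30/7b +48.98ms=1/7b
10) 1518.367ms=31/7b +48.98ms=1/7b
11) 1567.347ms=32/7b +48.98ms=1/7b
12) 1616.327ms=33/7b +48.98ms=1/7b
13) 1665.306ms=34/7b +48.98ms=1/7b
14) 1714.286ms=5b +342.857ms=1b
Σ=6b of 6 (175bpm 2/4) — PASS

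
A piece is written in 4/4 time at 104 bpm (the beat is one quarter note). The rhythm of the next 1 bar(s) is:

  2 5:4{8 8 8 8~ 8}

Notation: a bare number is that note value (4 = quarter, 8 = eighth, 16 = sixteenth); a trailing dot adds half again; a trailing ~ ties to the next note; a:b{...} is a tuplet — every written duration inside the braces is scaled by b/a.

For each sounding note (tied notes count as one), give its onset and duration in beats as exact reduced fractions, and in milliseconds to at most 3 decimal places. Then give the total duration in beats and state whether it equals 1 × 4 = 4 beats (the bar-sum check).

1) 0.0ms=0b +1153.846ms=2b
2) 1153.846ms=2b +230.769ms=2/5b
3) 1384.615ms=12/5b +230.769ms=2/5b
4) 1615.385ms=14/5b +230.769ms=2/5b
5) 1846.154ms=16/5b +461.538ms=4/5b
Σ=4b of 4 (104bpm 4/4) — PASS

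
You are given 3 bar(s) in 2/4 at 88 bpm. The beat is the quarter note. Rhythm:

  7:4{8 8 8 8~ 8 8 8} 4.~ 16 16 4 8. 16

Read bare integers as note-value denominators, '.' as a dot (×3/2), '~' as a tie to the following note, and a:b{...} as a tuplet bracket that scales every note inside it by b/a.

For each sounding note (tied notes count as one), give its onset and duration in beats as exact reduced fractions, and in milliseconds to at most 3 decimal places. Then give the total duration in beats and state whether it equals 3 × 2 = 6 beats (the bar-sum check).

1) 0.0ms=0b +194.805ms=2/7b
2) 194.805ms=2/7b +194.805ms=2/7b
3) 389.61ms=4/7b +194.805ms=2/7b
4) 584.416ms=6/7b +389.61ms=4/7b
5) 974.026ms=10/7b +194.805ms=2/7b
6) 1168.831ms=12/7b +194.805ms=2/7b
7) 1363.636ms=2b +1193.182ms=7/4b
8) 2556.818ms=15/4b +170.455ms=1/4b
9) 2727.273ms=4b +681.818ms=1b
10) 3409.091ms=5b +511.364ms=3/4b
11) 3920.455ms=23/4b +170.455ms=1/4b
Σ=6b of 6 (88bpm 2/4) — PASS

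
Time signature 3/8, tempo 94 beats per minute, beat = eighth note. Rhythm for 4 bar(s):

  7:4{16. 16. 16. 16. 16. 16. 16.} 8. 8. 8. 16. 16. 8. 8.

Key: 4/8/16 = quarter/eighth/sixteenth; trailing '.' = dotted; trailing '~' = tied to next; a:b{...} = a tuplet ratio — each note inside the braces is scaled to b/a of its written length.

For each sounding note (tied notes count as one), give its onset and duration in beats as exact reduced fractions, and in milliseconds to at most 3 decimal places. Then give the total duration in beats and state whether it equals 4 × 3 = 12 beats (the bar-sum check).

1) 0.0ms=0b +273.556ms=3/7b
2) 273.556ms=3/7b +273.556ms=3/7b
3) 547.112ms=6/7b +273.556ms=3/7b
4) 820.669ms=9/7b +273.556ms=3/7b
5) 1094.225ms=12/7b +273.556ms=3/7b
6) 1367.781ms=15/7b +273.556ms=3/7b
7) 1641.337ms=18/7b +273.556ms=3/7b
8) 1914.894ms=3b +957.447ms=3/2b
9) 2872.34ms=9/2b +957.447ms=3/2b
10) 3829.787ms=6b +957.447ms=3/2b
11) 4787.234ms=15/2b +478.723ms=3/4b
12) 5265.957ms=33/4b +478.723ms=3/4b
13) 5744.681ms=9b +957.447ms=3/2b
14) 6702.128ms=21/2b +957.447ms=3/2b
Σ=12b of 12 (94bpm 3/8) — PASS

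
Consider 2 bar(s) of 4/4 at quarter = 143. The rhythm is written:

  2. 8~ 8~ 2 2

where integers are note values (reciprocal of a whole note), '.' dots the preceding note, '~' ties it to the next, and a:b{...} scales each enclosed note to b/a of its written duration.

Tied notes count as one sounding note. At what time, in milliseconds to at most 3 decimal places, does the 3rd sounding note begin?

1. 0.0ms @ 0 + 1258.741ms (3)
2. 1258.741ms @ 3 + 1258.741ms (3)
3. 2517.483ms @ 6 + 839.161ms (2)

note 3 onset = 6b = 2517.483ms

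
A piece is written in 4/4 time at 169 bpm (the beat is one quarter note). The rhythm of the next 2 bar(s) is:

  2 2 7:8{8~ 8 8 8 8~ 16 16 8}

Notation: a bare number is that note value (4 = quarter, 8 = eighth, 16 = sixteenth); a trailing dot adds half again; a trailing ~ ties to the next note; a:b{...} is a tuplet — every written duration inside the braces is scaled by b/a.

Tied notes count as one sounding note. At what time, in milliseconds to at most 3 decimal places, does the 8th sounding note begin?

1. 0.0ms @ 0 + 710.059ms (2)
2. 710.059ms @ 2 + 710.059ms (2)
3. 1420.118ms @ 4 + 405.748ms (8/7)
4. 1825.866ms @ 36/7 + 202.874ms (4/7)
5. 2028.74ms @ 40/7 + 202.874ms (4/7)
6. 2231.615ms @ 44/7 + 304.311ms (6/7)
7. 2535.926ms @ 50/7 + 101.437ms (2/7)
8. 2637.363ms @ 52/7 + 202.874ms (4/7)

note 8 onset = 52/7b = 2637.363ms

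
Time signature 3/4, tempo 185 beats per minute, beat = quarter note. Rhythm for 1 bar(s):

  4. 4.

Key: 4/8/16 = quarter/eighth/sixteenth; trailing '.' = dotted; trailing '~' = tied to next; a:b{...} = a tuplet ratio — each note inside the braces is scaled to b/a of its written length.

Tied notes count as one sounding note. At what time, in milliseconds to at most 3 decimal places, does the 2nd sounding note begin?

note 2 onset = 3/2b = 486.486ms

1. 0.0ms @ 0 + 486.486ms (3/2)
2. 486.486ms @ 3/2 + 486.486ms (3/2)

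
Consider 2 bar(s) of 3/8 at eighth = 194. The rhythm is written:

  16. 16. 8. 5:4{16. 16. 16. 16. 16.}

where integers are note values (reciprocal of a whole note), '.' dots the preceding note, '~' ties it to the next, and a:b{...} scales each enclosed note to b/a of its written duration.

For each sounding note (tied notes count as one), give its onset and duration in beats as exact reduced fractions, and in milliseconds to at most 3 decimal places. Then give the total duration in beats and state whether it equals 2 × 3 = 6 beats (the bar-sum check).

1) 0.0ms=0b +231.959ms=3/4b
2) 231.959ms=3/4b +231.959ms=3/4b
3) 463.918ms=3/2b +463.918ms=3/2b
4) 927.835ms=3b +185.567ms=3/5b
5) 1113.402ms=18/5b +185.567ms=3/5b
6) 1298.969ms=21/5b +185.567ms=3/5b
7) 1484.536ms=24/5b +185.567ms=3/5b
8) 1670.103ms=27/5b +185.567ms=3/5b
Σ=6b of 6 (194bpm 3/8) — PASS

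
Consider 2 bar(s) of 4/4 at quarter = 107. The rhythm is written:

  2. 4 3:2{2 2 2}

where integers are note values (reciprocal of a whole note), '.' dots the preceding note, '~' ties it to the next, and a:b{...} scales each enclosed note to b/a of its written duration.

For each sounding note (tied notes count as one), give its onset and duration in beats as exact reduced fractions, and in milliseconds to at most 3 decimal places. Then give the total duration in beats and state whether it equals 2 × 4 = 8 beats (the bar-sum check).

1) 0.0ms=0b +1682.243ms=3b
2) 1682.243ms=3b +560.748ms=1b
3) 2242.991ms=4b +747.664ms=4/3b
4) 2990.654ms=16/3b +747.664ms=4/3b
5) 3738.318ms=20/3b +747.664ms=4/3b
Σ=8b of 8 (107bpm 4/4) — PASS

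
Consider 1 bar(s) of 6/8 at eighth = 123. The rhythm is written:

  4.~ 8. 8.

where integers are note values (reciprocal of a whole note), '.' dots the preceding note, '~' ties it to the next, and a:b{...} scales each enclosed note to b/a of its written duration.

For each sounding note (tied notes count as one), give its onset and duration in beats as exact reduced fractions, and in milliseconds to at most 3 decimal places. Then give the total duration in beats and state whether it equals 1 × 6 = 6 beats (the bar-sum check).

1) 0.0ms=0b +2195.122ms=9/2b
2) 2195.122ms=9/2b +731.707ms=3/2b
Σ=6b of 6 (123bpm 6/8) — PASS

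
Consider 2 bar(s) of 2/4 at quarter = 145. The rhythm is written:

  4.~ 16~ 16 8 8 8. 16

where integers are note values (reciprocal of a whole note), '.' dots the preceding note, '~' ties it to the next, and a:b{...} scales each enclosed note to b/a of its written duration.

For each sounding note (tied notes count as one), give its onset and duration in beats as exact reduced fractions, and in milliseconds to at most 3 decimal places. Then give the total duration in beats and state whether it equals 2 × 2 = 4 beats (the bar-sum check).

1) 0.0ms=0b +827.586ms=2b
2) 827.586ms=2b +206.897ms=1/2b
3) 1034.483ms=5/2b +206.897ms=1/2b
4) 1241.379ms=3b +310.345ms=3/4b
5) 1551.724ms=15/4b +103.448ms=1/4b
Σ=4b of 4 (145bpm 2/4) — PASS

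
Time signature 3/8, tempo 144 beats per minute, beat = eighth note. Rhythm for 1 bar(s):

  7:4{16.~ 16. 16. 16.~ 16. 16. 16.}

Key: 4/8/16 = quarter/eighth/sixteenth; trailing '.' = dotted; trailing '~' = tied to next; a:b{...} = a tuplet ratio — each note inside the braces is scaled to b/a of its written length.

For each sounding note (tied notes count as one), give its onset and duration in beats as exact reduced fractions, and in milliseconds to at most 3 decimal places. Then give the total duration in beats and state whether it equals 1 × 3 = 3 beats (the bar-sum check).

1) 0.0ms=0b +357.143ms=6/7b
2) 357.143ms=6/7b +178.571ms=3/7b
3) 535.714ms=9/7b +357.143ms=6/7b
4) 892.857ms=15/7b +178.571ms=3/7b
5) 1071.429ms=18/7b +178.571ms=3/7b
Σ=3b of 3 (144bpm 3/8) — PASS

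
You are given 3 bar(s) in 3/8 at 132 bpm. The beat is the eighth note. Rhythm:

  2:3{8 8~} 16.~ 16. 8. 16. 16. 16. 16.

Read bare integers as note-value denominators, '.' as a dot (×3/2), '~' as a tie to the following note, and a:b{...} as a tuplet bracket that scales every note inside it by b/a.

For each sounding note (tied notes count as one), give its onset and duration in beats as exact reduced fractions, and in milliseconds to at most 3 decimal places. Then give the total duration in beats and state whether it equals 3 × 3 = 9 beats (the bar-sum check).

1) 0.0ms=0b +681.818ms=3/2b
2) 681.818ms=3/2b +1363.636ms=3b
3) 2045.455ms=9/2b +681.818ms=3/2b
4) 2727.273ms=6b +340.909ms=3/4b
5) 3068.182ms=27/4b +340.909ms=3/4b
6) 3409.091ms=15/2b +340.909ms=3/4b
7) 3750.0ms=33/4b +340.909ms=3/4b
Σ=9b of 9 (132bpm 3/8) — PASS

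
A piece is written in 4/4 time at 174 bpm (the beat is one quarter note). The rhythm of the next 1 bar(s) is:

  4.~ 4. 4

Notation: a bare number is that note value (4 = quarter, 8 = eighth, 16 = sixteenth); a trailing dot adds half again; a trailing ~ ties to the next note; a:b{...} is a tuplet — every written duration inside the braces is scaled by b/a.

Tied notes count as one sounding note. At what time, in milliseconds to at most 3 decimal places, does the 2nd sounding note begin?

note 2 onset = 3b = 1034.483ms

1. 0.0ms @ 0 + 1034.483ms (3)
2. 1034.483ms @ 3 + 344.828ms (1)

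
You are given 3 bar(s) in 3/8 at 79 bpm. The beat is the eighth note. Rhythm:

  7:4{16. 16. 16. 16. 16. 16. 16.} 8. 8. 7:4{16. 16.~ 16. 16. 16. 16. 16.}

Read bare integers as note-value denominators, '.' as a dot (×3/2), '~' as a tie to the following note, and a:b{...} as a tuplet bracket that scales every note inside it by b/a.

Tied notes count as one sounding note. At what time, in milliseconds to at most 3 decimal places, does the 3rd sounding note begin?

1. 0.0ms @ 0 + 325.497ms (3/7)
2. 325.497ms @ 3/7 + 325.497ms (3/7)
3. 650.995ms @ 6/7 + 325.497ms (3/7)
4. 976.492ms @ 9/7 + 325.497ms (3/7)
5. 1301.989ms @ 12/7 + 325.497ms (3/7)
6. 1627.486ms @ 15/7 + 325.497ms (3/7)
7. 1952.984ms @ 18/7 + 325.497ms (3/7)
8. 2278.481ms @ 3 + 1139.241ms (3/2)
9. 3417.722ms @ 9/2 + 1139.241ms (3/2)
10. 4556.962ms @ 6 + 325.497ms (3/7)
11. 4882.459ms @ 45/7 + 650.995ms (6/7)
12. 5533.454ms @ 51/7 + 325.497ms (3/7)
13. 5858.951ms @ 54/7 + 325.497ms (3/7)
14. 6184.448ms @ 57/7 + 325.497ms (3/7)
15. 6509.946ms @ 60/7 + 325.497ms (3/7)

note 3 onset = 6/7b = 650.995ms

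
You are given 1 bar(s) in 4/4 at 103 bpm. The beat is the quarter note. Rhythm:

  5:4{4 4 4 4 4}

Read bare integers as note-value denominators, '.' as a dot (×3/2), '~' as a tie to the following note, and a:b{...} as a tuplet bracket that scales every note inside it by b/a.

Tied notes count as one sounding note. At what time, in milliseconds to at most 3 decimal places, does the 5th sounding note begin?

1. 0.0ms @ 0 + 466.019ms (4/5)
2. 466.019ms @ 4/5 + 466.019ms (4/5)
3. 932.039ms @ 8/5 + 466.019ms (4/5)
4. 1398.058ms @ 12/5 + 466.019ms (4/5)
5. 1864.078ms @ 16/5 + 466.019ms (4/5)

note 5 onset = 16/5b = 1864.078ms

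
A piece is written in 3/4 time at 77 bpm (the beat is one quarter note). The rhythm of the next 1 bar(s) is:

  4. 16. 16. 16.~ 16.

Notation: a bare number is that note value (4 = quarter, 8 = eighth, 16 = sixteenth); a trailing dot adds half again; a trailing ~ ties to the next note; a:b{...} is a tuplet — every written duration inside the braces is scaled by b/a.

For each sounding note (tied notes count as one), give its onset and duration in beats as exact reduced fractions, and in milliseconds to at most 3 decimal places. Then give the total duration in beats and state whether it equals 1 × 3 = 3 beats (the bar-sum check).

1) 0.0ms=0b +1168.831ms=3/2b
2) 1168.831ms=3/2b +292.208ms=3/8b
3) 1461.039ms=15/8b +292.208ms=3/8b
4) 1753.247ms=9/4b +584.416ms=3/4b
Σ=3b of 3 (77bpm 3/4) — PASS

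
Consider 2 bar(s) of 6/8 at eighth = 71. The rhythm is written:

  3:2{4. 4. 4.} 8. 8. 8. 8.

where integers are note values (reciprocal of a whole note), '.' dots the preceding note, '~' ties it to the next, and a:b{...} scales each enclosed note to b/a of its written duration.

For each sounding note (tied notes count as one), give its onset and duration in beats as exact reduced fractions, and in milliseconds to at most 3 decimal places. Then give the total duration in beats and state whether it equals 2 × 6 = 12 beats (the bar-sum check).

1) 0.0ms=0b +1690.141ms=2b
2) 1690.141ms=2b +1690.141ms=2b
3) 3380.282ms=4b +1690.141ms=2b
4) 5070.423ms=6b +1267.606ms=3/2b
5) 6338.028ms=15/2b +1267.606ms=3/2b
6) 7605.634ms=9b +1267.606ms=3/2b
7) 8873.239ms=21/2b +1267.606ms=3/2b
Σ=12b of 12 (71bpm 6/8) — PASS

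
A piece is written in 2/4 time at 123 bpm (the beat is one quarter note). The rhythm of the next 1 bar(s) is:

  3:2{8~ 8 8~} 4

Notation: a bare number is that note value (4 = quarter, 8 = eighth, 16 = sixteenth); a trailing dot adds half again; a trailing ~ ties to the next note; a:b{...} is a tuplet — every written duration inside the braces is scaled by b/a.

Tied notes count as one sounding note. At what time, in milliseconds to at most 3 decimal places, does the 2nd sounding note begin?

note 2 onset = 2/3b = 325.203ms

1. 0.0ms @ 0 + 325.203ms (2/3)
2. 325.203ms @ 2/3 + 650.407ms (4/3)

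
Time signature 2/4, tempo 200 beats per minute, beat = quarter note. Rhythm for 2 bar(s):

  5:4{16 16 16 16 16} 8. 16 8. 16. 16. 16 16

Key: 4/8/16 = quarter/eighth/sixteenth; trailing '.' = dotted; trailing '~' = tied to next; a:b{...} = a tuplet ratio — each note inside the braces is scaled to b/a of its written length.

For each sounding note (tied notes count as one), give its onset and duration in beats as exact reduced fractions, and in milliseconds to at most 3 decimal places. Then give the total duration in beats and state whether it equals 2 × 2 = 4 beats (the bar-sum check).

1) 0.0ms=0b +60.0ms=1/5b
2) 60.0ms=1/5b +60.0ms=1/5b
3) 120.0ms=2/5b +60.0ms=1/5b
4) 180.0ms=3/5b +60.0ms=1/5b
5) 240.0ms=4/5b +60.0ms=1/5b
6) 300.0ms=1b +225.0ms=3/4b
7) 525.0ms=7/4b +75.0ms=1/4b
8) 600.0ms=2b +225.0ms=3/4b
9) 825.0ms=11/4b +112.5ms=3/8b
10) 937.5ms=25/8b +112.5ms=3/8b
11) 1050.0ms=7/2b +75.0ms=1/4b
12) 1125.0ms=15/4b +75.0ms=1/4b
Σ=4b of 4 (200bpm 2/4) — PASS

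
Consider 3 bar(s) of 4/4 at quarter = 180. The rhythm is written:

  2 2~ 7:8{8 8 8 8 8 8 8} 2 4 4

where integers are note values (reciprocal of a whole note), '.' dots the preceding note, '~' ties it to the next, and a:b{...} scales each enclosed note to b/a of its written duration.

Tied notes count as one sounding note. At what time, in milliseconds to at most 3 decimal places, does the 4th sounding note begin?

1. 0.0ms @ 0 + 666.667ms (2)
2. 666.667ms @ 2 + 857.143ms (18/7)
3. 1523.81ms @ 32/7 + 190.476ms (4/7)
4. 1714.286ms @ 36/7 + 190.476ms (4/7)
5. 1904.762ms @ 40/7 + 190.476ms (4/7)
6. 2095.238ms @ 44/7 + 190.476ms (4/7)
7. 2285.714ms @ 48/7 + 190.476ms (4/7)
8. 2476.19ms @ 52/7 + 190.476ms (4/7)
9. 2666.667ms @ 8 + 666.667ms (2)
10. 3333.333ms @ 10 + 333.333ms (1)
11. 3666.667ms @ 11 + 333.333ms (1)

note 4 onset = 36/7b = 1714.286ms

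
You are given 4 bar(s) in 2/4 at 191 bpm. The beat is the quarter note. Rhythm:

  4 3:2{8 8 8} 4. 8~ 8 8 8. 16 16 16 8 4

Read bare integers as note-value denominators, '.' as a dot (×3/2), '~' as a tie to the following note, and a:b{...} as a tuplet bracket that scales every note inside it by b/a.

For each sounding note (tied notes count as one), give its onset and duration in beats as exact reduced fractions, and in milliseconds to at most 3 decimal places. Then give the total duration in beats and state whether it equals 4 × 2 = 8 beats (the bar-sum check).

1) 0.0ms=0b +314.136ms=1b
2) 314.136ms=1b +104.712ms=1/3b
3) 418.848ms=4/3b +104.712ms=1/3b
4) 523.56ms=5/3b +104.712ms=1/3b
5) 628.272ms=2b +471.204ms=3/2b
6) 1099.476ms=7/2b +314.136ms=1b
7) 1413.613ms=9/2b +157.068ms=1/2b
8) 1570.681ms=5b +235.602ms=3/4b
9) 1806.283ms=23/4b +78.534ms=1/4b
10) 1884.817ms=6b +78.534ms=1/4b
11) 1963.351ms=25/4b +78.534ms=1/4b
12) 2041.885ms=13/2b +157.068ms=1/2b
13) 2198.953ms=7b +314.136ms=1b
Σ=8b of 8 (191bpm 2/4) — PASS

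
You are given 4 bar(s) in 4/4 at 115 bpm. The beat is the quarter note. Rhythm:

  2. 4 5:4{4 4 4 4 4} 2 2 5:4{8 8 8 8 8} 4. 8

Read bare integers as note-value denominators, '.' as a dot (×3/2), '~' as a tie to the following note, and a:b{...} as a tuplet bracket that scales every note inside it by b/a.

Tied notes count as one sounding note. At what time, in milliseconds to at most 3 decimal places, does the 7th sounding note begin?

note 7 onset = 36/5b = 3756.522ms

1. 0.0ms @ 0 + 1565.217ms (3)
2. 1565.217ms @ 3 + 521.739ms (1)
3. 2086.957ms @ 4 + 417.391ms (4/5)
4. 2504.348ms @ 24/5 + 417.391ms (4/5)
5. 2921.739ms @ 28/5 + 417.391ms (4/5)
6. 3339.13ms @ 32/5 + 417.391ms (4/5)
7. 3756.522ms @ 36/5 + 417.391ms (4/5)
8. 4173.913ms @ 8 + 1043.478ms (2)
9. 5217.391ms @ 10 + 1043.478ms (2)
10. 6260.87ms @ 12 + 208.696ms (2/5)
11. 6469.565ms @ 62/5 + 208.696ms (2/5)
12. 6678.261ms @ 64/5 + 208.696ms (2/5)
13. 6886.957ms @ 66/5 + 208.696ms (2/5)
14. 7095.652ms @ 68/5 + 208.696ms (2/5)
15. 7304.348ms @ 14 + 782.609ms (3/2)
16. 8086.957ms @ 31/2 + 260.87ms (1/2)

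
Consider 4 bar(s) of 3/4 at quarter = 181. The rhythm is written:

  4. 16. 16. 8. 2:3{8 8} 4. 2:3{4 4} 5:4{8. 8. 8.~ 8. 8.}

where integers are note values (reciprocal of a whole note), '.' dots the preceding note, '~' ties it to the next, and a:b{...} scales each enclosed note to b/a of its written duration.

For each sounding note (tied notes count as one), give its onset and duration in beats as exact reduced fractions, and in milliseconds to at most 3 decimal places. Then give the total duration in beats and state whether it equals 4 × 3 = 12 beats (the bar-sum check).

1) 0.0ms=0b +497.238ms=3/2b
2) 497.238ms=3/2b +124.309ms=3/8b
3) 621.547ms=15/8b +124.309ms=3/8b
4) 745.856ms=9/4b +248.619ms=3/4b
5) 994.475ms=3b +248.619ms=3/4b
6) 1243.094ms=15/4b +248.619ms=3/4b
7) 1491.713ms=9/2b +497.238ms=3/2b
8) 1988.95ms=6b +497.238ms=3/2b
9) 2486.188ms=15/2b +497.238ms=3/2b
10) 2983.425ms=9b +198.895ms=3/5b
11) 3182.32ms=48/5b +198.895ms=3/5b
12) 3381.215ms=51/5b +397.79ms=6/5b
13) 3779.006ms=57/5b +198.895ms=3/5b
Σ=12b of 12 (181bpm 3/4) — PASS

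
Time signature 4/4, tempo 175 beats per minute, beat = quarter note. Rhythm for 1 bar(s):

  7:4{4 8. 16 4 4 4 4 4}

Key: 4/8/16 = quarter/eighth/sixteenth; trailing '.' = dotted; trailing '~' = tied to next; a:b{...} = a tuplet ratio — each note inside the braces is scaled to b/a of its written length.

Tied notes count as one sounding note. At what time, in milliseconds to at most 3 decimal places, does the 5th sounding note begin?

note 5 onset = 12/7b = 587.755ms

1. 0.0ms @ 0 + 195.918ms (4/7)
2. 195.918ms @ 4/7 + 146.939ms (3/7)
3. 342.857ms @ 1 + 48.98ms (1/7)
4. 391.837ms @ 8/7 + 195.918ms (4/7)
5. 587.755ms @ 12/7 + 195.918ms (4/7)
6. 783.673ms @ 16/7 + 195.918ms (4/7)
7. 979.592ms @ 20/7 + 195.918ms (4/7)
8. 1175.51ms @ 24/7 + 195.918ms (4/7)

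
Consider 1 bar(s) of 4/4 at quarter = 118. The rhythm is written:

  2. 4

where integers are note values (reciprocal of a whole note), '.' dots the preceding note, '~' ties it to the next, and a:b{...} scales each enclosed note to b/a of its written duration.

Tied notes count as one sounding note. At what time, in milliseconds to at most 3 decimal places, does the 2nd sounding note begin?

note 2 onset = 3b = 1525.424ms

1. 0.0ms @ 0 + 1525.424ms (3)
2. 1525.424ms @ 3 + 508.475ms (1)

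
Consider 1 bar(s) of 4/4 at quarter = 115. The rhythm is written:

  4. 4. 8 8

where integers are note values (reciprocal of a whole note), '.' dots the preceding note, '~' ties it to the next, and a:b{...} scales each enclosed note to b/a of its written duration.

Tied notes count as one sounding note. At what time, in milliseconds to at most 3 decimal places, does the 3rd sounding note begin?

note 3 onset = 3b = 1565.217ms

1. 0.0ms @ 0 + 782.609ms (3/2)
2. 782.609ms @ 3/2 + 782.609ms (3/2)
3. 1565.217ms @ 3 + 260.87ms (1/2)
4. 1826.087ms @ 7/2 + 260.87ms (1/2)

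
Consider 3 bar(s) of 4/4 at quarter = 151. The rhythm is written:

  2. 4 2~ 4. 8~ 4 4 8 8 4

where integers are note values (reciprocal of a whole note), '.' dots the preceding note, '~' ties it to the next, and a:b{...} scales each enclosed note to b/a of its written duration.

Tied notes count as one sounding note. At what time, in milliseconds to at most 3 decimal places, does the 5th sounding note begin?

note 5 onset = 9b = 3576.159ms

1. 0.0ms @ 0 + 1192.053ms (3)
2. 1192.053ms @ 3 + 397.351ms (1)
3. 1589.404ms @ 4 + 1390.728ms (7/2)
4. 2980.132ms @ 15/2 + 596.026ms (3/2)
5. 3576.159ms @ 9 + 397.351ms (1)
6. 3973.51ms @ 10 + 198.675ms (1/2)
7. 4172.185ms @ 21/2 + 198.675ms (1/2)
8. 4370.861ms @ 11 + 397.351ms (1)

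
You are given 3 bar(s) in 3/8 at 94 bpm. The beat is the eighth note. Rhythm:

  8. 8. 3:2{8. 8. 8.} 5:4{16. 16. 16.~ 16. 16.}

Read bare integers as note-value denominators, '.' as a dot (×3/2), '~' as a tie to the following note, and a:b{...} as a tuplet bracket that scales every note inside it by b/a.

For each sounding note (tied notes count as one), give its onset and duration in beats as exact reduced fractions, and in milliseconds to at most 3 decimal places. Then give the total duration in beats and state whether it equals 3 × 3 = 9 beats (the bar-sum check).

1) 0.0ms=0b +957.447ms=3/2b
2) 957.447ms=3/2b +957.447ms=3/2b
3) 1914.894ms=3b +638.298ms=1b
4) 2553.191ms=4b +638.298ms=1b
5) 3191.489ms=5b +638.298ms=1b
6) 3829.787ms=6b +382.979ms=3/5b
7) 4212.766ms=33/5b +382.979ms=3/5b
8) 4595.745ms=36/5b +765.957ms=6/5b
9) 5361.702ms=42/5b +382.979ms=3/5b
Σ=9b of 9 (94bpm 3/8) — PASS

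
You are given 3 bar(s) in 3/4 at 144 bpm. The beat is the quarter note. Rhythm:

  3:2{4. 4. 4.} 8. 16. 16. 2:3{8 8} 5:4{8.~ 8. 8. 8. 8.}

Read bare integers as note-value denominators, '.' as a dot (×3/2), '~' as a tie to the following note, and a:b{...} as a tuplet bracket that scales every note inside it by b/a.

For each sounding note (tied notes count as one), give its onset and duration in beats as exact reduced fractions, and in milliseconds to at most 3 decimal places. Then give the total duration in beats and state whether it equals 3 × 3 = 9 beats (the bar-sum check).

1) 0.0ms=0b +416.667ms=1b
2) 416.667ms=1b +416.667ms=1b
3) 833.333ms=2b +416.667ms=1b
4) 1250.0ms=3b +312.5ms=3/4b
5) 1562.5ms=15/4b +156.25ms=3/8b
6) 1718.75ms=33/8b +156.25ms=3/8b
7) 1875.0ms=9/2b +312.5ms=3/4b
8) 2187.5ms=21/4b +312.5ms=3/4b
9) 2500.0ms=6b +500.0ms=6/5b
10) 3000.0ms=36/5b +250.0ms=3/5b
11) 3250.0ms=39/5b +250.0ms=3/5b
12) 3500.0ms=42/5b +250.0ms=3/5b
Σ=9b of 9 (144bpm 3/4) — PASS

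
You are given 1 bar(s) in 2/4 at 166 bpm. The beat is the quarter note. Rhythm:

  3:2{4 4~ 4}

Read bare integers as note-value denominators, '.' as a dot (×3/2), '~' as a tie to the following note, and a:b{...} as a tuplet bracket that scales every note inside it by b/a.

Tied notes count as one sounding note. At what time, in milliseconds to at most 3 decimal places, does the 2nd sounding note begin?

note 2 onset = 2/3b = 240.964ms

1. 0.0ms @ 0 + 240.964ms (2/3)
2. 240.964ms @ 2/3 + 481.928ms (4/3)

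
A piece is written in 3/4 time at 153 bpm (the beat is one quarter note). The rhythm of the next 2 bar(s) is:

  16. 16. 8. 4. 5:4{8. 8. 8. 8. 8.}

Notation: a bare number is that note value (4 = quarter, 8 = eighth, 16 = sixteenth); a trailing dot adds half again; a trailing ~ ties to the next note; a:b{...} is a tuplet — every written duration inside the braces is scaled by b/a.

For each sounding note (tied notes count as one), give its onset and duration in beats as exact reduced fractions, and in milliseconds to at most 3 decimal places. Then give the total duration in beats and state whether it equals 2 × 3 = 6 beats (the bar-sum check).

1) 0.0ms=0b +147.059ms=3/8b
2) 147.059ms=3/8b +147.059ms=3/8b
3) 294.118ms=3/4b +294.118ms=3/4b
4) 588.235ms=3/2b +588.235ms=3/2b
5) 1176.471ms=3b +235.294ms=3/5b
6) 1411.765ms=18/5b +235.294ms=3/5b
7) 1647.059ms=21/5b +235.294ms=3/5b
8) 1882.353ms=24/5b +235.294ms=3/5b
9) 2117.647ms=27/5b +235.294ms=3/5b
Σ=6b of 6 (153bpm 3/4) — PASS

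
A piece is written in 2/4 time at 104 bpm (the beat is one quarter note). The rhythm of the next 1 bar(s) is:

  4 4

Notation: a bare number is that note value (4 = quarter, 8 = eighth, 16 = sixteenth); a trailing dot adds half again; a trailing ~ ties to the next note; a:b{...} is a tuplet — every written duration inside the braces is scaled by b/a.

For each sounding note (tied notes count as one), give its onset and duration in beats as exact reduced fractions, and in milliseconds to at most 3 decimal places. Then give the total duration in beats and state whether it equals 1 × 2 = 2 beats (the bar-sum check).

1) 0.0ms=0b +576.923ms=1b
2) 576.923ms=1b +576.923ms=1b
Σ=2b of 2 (104bpm 2/4) — PASS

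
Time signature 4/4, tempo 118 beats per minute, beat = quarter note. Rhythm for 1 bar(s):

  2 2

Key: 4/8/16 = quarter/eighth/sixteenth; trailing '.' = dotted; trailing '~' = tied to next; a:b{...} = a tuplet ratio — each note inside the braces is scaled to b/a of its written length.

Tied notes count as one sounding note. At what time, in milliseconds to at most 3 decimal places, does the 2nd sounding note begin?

1. 0.0ms @ 0 + 1016.949ms (2)
2. 1016.949ms @ 2 + 1016.949ms (2)

note 2 onset = 2b = 1016.949ms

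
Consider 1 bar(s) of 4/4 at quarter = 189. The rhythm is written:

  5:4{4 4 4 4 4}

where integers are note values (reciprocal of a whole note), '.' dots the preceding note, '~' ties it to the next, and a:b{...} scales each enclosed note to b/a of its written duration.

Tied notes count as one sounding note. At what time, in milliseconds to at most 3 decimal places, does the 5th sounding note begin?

1. 0.0ms @ 0 + 253.968ms (4/5)
2. 253.968ms @ 4/5 + 253.968ms (4/5)
3. 507.937ms @ 8/5 + 253.968ms (4/5)
4. 761.905ms @ 12/5 + 253.968ms (4/5)
5. 1015.873ms @ 16/5 + 253.968ms (4/5)

note 5 onset = 16/5b = 1015.873ms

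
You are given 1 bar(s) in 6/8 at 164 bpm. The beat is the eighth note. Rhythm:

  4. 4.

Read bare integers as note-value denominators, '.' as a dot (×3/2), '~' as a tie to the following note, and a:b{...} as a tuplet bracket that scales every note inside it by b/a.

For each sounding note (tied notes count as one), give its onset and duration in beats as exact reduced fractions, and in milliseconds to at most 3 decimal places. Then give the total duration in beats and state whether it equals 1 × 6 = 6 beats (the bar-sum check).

1) 0.0ms=0b +1097.561ms=3b
2) 1097.561ms=3b +1097.561ms=3b
Σ=6b of 6 (164bpm 6/8) — PASS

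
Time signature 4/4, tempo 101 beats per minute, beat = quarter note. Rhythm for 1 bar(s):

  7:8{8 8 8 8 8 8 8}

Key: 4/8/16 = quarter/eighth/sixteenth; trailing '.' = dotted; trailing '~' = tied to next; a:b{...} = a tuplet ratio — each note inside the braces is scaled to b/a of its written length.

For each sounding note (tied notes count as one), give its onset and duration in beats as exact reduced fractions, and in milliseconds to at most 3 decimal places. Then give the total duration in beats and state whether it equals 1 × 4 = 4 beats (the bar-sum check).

1) 0.0ms=0b +339.463ms=4/7b
2) 339.463ms=4/7b +339.463ms=4/7b
3) 678.925ms=8/7b +339.463ms=4/7b
4) 1018.388ms=12/7b +339.463ms=4/7b
5) 1357.85ms=16/7b +339.463ms=4/7b
6) 1697.313ms=20/7b +339.463ms=4/7b
7) 2036.775ms=24/7b +339.463ms=4/7b
Σ=4b of 4 (101bpm 4/4) — PASS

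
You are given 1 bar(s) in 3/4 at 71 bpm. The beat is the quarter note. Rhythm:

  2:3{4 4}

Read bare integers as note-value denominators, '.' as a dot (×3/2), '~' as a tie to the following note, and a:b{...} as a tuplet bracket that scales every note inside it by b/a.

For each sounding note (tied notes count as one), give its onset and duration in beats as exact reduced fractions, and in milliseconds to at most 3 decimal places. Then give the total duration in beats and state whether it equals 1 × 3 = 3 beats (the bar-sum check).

1) 0.0ms=0b +1267.606ms=3/2b
2) 1267.606ms=3/2b +1267.606ms=3/2b
Σ=3b of 3 (71bpm 3/4) — PASS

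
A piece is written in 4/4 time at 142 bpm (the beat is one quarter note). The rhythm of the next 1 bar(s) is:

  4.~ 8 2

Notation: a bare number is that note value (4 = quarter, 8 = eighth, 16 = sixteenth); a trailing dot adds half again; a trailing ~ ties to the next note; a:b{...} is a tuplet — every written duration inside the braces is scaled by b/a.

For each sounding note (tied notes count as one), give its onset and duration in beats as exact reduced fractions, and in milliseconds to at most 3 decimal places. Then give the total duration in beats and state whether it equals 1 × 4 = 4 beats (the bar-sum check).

1) 0.0ms=0b +845.07ms=2b
2) 845.07ms=2b +845.07ms=2b
Σ=4b of 4 (142bpm 4/4) — PASS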